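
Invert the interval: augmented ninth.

diminished seventh

First reduce the compound augmented ninth to its simple form, an augmented second.
Interval numbers invert to sum to nine: 2 + 7 = 9, so a second inverts to a seventh.
And augmented becomes diminished under inversion, so we get a diminished seventh.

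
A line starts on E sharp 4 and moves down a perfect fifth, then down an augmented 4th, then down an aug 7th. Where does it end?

F flat 2

E#4 down a perfect fifth → A#3 (7 semitones).
An augmented fourth down from A#3 is E3.
E3 down an augmented seventh → Fb2 (12 semitones).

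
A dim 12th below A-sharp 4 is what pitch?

D-double-sharp 3

The twelfth's letter: A down five letter names plus an octave → D.
A diminished twelfth is 18 semitones; 18 semitones down from A#4 gives D##3.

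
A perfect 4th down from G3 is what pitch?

Four letter names down from G: D.
A perfect fourth spans 5 semitones, so from G3 the target pitch is D3.

D3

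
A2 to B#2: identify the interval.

A to B spans two letter names (A-B), so the interval is some kind of second.
A2 to B#2 spans 3 semitones — one semitone wider than the major second (2) — giving an augmented second.

augmented second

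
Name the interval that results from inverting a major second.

minor 7th

The rule of nine gives the new number: 9 − 2 = 7, so a second becomes a seventh.
Quality inverts too: major becomes minor. That makes the inversion a minor seventh.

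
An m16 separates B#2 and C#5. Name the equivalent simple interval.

Each octave removed subtracts seven from the number: 16 − 14 = 2.
Quality carries through unchanged, so the simple form is a minor second.

m2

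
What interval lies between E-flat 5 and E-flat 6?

perfect octave

E to E is the same letter name, plus an octave: an octave.
Eb5 to Eb6 is 12 semitones, matching the perfect octave exactly, so the quality is perfect.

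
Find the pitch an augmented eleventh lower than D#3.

Counting four letter names plus an octave down from D lands on A.
An augmented eleventh is 18 semitones; 18 semitones down from D#3 gives A1.

A1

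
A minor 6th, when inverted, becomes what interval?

major third

Interval numbers invert to sum to nine: 6 + 3 = 9, so a sixth inverts to a third.
And minor becomes major under inversion, so we get a major third.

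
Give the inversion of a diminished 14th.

augmented second

First reduce the compound diminished fourteenth to its simple form, a diminished seventh.
The rule of nine gives the new number: 9 − 7 = 2, so a seventh becomes a second.
Quality inverts too: diminished becomes augmented. That makes the inversion an augmented second.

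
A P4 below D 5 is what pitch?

Four letter names down from D: A.
Moving 5 semitones down from D5 (the size of a perfect fourth) reaches A4.

A 4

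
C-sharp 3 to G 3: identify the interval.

C to G spans five letter names (C-D-E-F-G), so the interval is some kind of fifth.
The perfect fifth is 7 semitones; here we have 6, one semitone narrower: diminished.

diminished fifth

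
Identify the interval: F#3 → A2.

Descending from F#3 to A2 is the same interval as ascending A2 to F#3.
A to F spans six letter names (A-B-C-D-E-F) — that makes it a sixth of some quality.
Counting semitones, A2→F#3 is 9, which is the major sixth.

M6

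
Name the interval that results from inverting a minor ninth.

First reduce the compound minor ninth to its simple form, a minor second.
Inverted interval numbers add to nine, so a second pairs with a seventh (2 + 7 = 9).
And minor becomes major under inversion, so we get a major seventh.

M7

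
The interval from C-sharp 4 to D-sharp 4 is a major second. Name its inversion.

minor seventh

The rule of nine gives the new number: 9 − 2 = 7, so a second becomes a seventh.
The quality also flips — major becomes minor — giving a minor seventh.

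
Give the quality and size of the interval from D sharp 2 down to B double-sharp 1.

diminished 3rd

Descending from D#2 to B##1 is the same interval as ascending B##1 to D#2.
B to D spans three letter names (B-C-D) — that makes it a third of some quality.
B##1 to D#2 spans 2 semitones — two semitones narrower than the major third (4) — giving a diminished third.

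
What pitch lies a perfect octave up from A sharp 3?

For an octave the letter name doesn't change: still A, an octave up.
A perfect octave spans 12 semitones, so from A#3 the target pitch is A#4.

A sharp 4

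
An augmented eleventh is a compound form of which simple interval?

A4

Each octave removed subtracts seven from the number: 11 − 7 = 4.
That makes an augmented eleventh a compound augmented fourth — an octave plus an augmented fourth.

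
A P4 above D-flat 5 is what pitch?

G-flat 5

Four letter names up from D: G.
Moving 5 semitones up from Db5 (the size of a perfect fourth) reaches Gb5.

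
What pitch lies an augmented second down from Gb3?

Counting two letter names down from G lands on F.
Moving 3 semitones down from Gb3 (the size of an augmented second) reaches Fbb3.

Fbb3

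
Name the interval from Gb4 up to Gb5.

G to G is the same letter name, plus an octave, so the interval is some kind of octave.
Counting semitones, Gb4→Gb5 is 12, which is the perfect octave.

P8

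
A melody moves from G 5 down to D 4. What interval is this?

Descending from G5 to D4 is the same interval as ascending D4 to G5.
D to G spans four letter names (D-E-F-G), plus an octave: an eleventh.
The perfect eleventh spans 17 semitones, and D4 to G5 is exactly 17 semitones — so this is a perfect eleventh.
(Equivalently, a compound perfect fourth: a perfect fourth plus an octave.)

perfect eleventh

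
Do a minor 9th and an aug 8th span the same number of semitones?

Both span 13 semitones: a minor ninth and an augmented octave are the same chromatic distance.

Yes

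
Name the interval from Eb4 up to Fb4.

E to F spans two letter names (E-F): a second.
A major second would be 2 semitones, but Eb4 to Fb4 is 1 — one semitone narrower, making it a minor second.

m2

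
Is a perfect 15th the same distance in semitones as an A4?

No

24 semitones (perfect fifteenth) vs 6 semitones (augmented fourth): not equal.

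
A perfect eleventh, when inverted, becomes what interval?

P5

First reduce the compound perfect eleventh to its simple form, a perfect fourth.
Interval numbers invert to sum to nine: 4 + 5 = 9, so a fourth inverts to a fifth.
And perfect stays perfect under inversion, so we get a perfect fifth.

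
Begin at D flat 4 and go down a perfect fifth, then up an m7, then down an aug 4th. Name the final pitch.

C double-flat 4

Down a perfect fifth from Db4: Gb3 (7 semitones down).
Gb3 up a minor seventh → Fb4 (10 semitones).
An augmented fourth down from Fb4 is Cbb4.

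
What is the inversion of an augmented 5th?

d4

The rule of nine gives the new number: 9 − 5 = 4, so a fifth becomes a fourth.
The quality also flips — augmented becomes diminished — giving a diminished fourth.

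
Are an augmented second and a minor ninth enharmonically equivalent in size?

No

3 semitones (augmented second) vs 13 semitones (minor ninth): not equal.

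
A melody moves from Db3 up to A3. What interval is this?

augmented 5th

D to A spans five letter names (D-E-F-G-A): a fifth.
A perfect fifth would be 7 semitones; Db3 to A3 is 8, one semitone wider, so the interval is augmented.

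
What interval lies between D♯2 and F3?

d10

D to F spans three letter names (D-E-F), plus an octave — that makes it a tenth of some quality.
The major tenth is 16 semitones; here we have 14, two semitones narrower: diminished.
(Equivalently, a compound diminished third: a diminished third plus an octave.)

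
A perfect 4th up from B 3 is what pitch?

E 4

The fourth takes the letter from B up to E.
A perfect fourth spans 5 semitones, so from B3 the target pitch is E4.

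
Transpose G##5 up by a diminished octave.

An octave keeps the letter name G, an octave up from G.
A diminished octave spans 11 semitones, so from G##5 the target pitch is G#6.

G#6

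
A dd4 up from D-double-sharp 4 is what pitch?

G 4

The fourth takes the letter from D up to G.
Moving 3 semitones up from D##4 (the size of a doubly diminished fourth) reaches G4.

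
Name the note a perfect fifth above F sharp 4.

The fifth takes the letter from F up to C.
Moving 7 semitones up from F#4 (the size of a perfect fifth) reaches C#5.

C sharp 5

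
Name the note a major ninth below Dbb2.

The ninth's letter: D down two letter names plus an octave → C.
A major ninth is 14 semitones; 14 semitones down from Dbb2 gives Cbb1.

Cbb1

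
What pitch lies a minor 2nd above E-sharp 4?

F-sharp 4

Two letter names up from E: F.
A minor second is 1 semitone; 1 semitone up from E#4 gives F#4.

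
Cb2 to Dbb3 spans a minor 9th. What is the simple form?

Subtracting seven from the interval number removes an octave: 9 − 7 = 2.
So a minor ninth is an octave plus a minor second. The quality is unchanged.

minor second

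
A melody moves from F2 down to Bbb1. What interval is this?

augmented 5th

Descending from F2 to Bbb1 is the same interval as ascending Bbb1 to F2.
B to F spans five letter names (B-C-D-E-F), so the interval is some kind of fifth.
A perfect fifth would be 7 semitones; Bbb1 to F2 is 8, one semitone wider, so the interval is augmented.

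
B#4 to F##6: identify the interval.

B to F spans five letter names (B-C-D-E-F), plus an octave, so the interval is some kind of twelfth.
B#4 to F##6 is 19 semitones, matching the perfect twelfth exactly, so the quality is perfect.
(Equivalently, a compound perfect fifth: a perfect fifth plus an octave.)

P12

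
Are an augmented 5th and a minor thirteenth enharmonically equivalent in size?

An augmented fifth is 8 semitones but a minor thirteenth is 20 semitones — different sizes.

No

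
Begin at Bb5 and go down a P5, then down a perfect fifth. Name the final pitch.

Ab4

A perfect fifth down from Bb5 is Eb5.
Down a perfect fifth from Eb5: Ab4 (7 semitones down).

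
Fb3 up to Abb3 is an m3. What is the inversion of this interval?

major sixth

The rule of nine gives the new number: 9 − 3 = 6, so a third becomes a sixth.
The quality also flips — minor becomes major — giving a major sixth.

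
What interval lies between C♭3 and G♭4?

perfect twelfth

C to G spans five letter names (C-D-E-F-G), plus an octave, so the interval is some kind of twelfth.
Cb3 to Gb4 is 19 semitones, matching the perfect twelfth exactly, so the quality is perfect.
(Equivalently, a compound perfect fifth: a perfect fifth plus an octave.)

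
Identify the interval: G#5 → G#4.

P8

Descending from G#5 to G#4 is the same interval as ascending G#4 to G#5.
G to G is the same letter name, plus an octave: an octave.
Counting semitones, G#4→G#5 is 12, which is the perfect octave.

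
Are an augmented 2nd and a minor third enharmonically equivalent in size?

An augmented second spans 3 semitones, and a minor third also spans 3 semitones — they're enharmonic.

Yes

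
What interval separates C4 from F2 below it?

perfect twelfth

Descending from C4 to F2 is the same interval as ascending F2 to C4.
F to C spans five letter names (F-G-A-B-C), plus an octave: a twelfth.
Counting semitones, F2→C4 is 19, which is the perfect twelfth.
(Equivalently, a compound perfect fifth: a perfect fifth plus an octave.)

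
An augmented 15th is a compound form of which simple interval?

Each octave removed subtracts seven from the number: 15 − 7 = 8.
That makes an augmented fifteenth a compound augmented octave — an octave plus an augmented octave.

augmented octave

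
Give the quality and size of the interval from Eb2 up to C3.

major sixth

E to C spans six letter names (E-F-G-A-B-C) — that makes it a sixth of some quality.
Eb2 to C3 is 9 semitones, matching the major sixth exactly, so the quality is major.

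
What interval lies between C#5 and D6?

C to D spans two letter names (C-D), plus an octave — that makes it a ninth of some quality.
A major ninth would be 14 semitones, but C#5 to D6 is 13 — one semitone narrower, making it a minor ninth.
(Equivalently, a compound minor second: a minor second plus an octave.)

minor ninth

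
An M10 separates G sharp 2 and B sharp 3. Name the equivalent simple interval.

Each octave removed subtracts seven from the number: 10 − 7 = 3.
That makes a major tenth a compound major third — an octave plus a major third.

major 3rd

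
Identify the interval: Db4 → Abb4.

D to A spans five letter names (D-E-F-G-A), so the interval is some kind of fifth.
A perfect fifth would be 7 semitones; Db4 to Abb4 is 6, one semitone narrower, so the interval is diminished.

d5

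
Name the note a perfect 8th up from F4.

F5

For an octave the letter name doesn't change: still F, an octave up.
A perfect octave spans 12 semitones, so from F4 the target pitch is F5.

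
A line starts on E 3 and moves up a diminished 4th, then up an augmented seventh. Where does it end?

E3 up a diminished fourth → Ab3 (4 semitones).
An augmented seventh up from Ab3 is G#4.

G sharp 4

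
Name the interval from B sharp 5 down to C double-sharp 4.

minor fourteenth

Descending from B#5 to C##4 is the same interval as ascending C##4 to B#5.
C to B spans seven letter names (C-D-E-F-G-A-B), plus an octave: a fourteenth.
At 22 semitones, C##4→B#5 falls one short of a major fourteenth: minor.
(Equivalently, a compound minor seventh: a minor seventh plus an octave.)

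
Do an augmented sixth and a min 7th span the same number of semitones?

Both span 10 semitones: an augmented sixth and a minor seventh are the same chromatic distance.

Yes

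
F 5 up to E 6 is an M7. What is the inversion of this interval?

Interval numbers invert to sum to nine: 7 + 2 = 9, so a seventh inverts to a second.
Quality inverts too: major becomes minor. That makes the inversion a minor second.

minor second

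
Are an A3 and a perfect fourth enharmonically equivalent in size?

An augmented third = 5 semitones = a perfect fourth; enharmonically equal.

Yes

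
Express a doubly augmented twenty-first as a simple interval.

doubly augmented seventh

Subtracting seven from the interval number removes an octave: 21 − 14 = 7.
Quality carries through unchanged, so the simple form is a doubly augmented seventh.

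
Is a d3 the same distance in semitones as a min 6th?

2 semitones (diminished third) vs 8 semitones (minor sixth): not equal.

No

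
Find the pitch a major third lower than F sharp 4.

D 4

The third takes the letter from F down to D.
Moving 4 semitones down from F#4 (the size of a major third) reaches D4.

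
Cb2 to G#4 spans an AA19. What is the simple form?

Subtracting seven from the interval number removes an octave: 19 − 14 = 5.
So a doubly augmented nineteenth is 2 octaves plus a doubly augmented fifth. The quality is unchanged.

doubly augmented 5th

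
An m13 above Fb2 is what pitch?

The thirteenth's letter: F up six letter names plus an octave → D.
A minor thirteenth is 20 semitones; 20 semitones up from Fb2 gives Dbb4.

Dbb4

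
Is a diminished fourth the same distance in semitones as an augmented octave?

A diminished fourth spans 4 semitones; an augmented octave spans 13 semitones. They differ by 9.

No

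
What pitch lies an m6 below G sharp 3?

B sharp 2

Counting six letter names down from G lands on B.
A minor sixth spans 8 semitones, so from G#3 the target pitch is B#2.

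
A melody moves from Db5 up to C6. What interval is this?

D to C spans seven letter names (D-E-F-G-A-B-C), so the interval is some kind of seventh.
Db5 to C6 is 11 semitones, matching the major seventh exactly, so the quality is major.

major 7th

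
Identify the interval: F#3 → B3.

F to B spans four letter names (F-G-A-B) — that makes it a fourth of some quality.
F#3 to B3 is 5 semitones, matching the perfect fourth exactly, so the quality is perfect.

perfect fourth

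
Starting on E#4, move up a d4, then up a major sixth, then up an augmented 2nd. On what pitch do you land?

G##5

Up a diminished fourth from E#4: A4 (4 semitones up).
A4 up a major sixth → F#5 (9 semitones).
Up an augmented second from F#5: G##5 (3 semitones up).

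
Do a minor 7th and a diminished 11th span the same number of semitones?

A minor seventh is 10 semitones but a diminished eleventh is 16 semitones — different sizes.

No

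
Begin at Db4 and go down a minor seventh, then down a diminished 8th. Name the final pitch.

Db4 down a minor seventh → Eb3 (10 semitones).
A diminished octave down from Eb3 is E2.

E2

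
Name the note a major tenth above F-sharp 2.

A-sharp 3

The tenth's letter: F up three letter names plus an octave → A.
Moving 16 semitones up from F#2 (the size of a major tenth) reaches A#3.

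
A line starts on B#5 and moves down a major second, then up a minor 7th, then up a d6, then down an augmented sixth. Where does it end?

B#5 down a major second → A#5 (2 semitones).
A minor seventh up from A#5 is G#6.
G#6 up a diminished sixth → Eb7 (7 semitones).
Eb7 down an augmented sixth → Gbb6 (10 semitones).

Gbb6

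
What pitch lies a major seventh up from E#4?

D##5

The seventh takes the letter from E up to D.
A major seventh is 11 semitones; 11 semitones up from E#4 gives D##5.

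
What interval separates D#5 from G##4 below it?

Descending from D#5 to G##4 is the same interval as ascending G##4 to D#5.
G to D spans five letter names (G-A-B-C-D), so the interval is some kind of fifth.
A perfect fifth would be 7 semitones; G##4 to D#5 is 6, one semitone narrower, so the interval is diminished.

d5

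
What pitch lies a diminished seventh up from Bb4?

Counting seven letter names up from B lands on A.
A diminished seventh is 9 semitones; 9 semitones up from Bb4 gives Abb5.

Abb5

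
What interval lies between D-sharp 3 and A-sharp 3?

D to A spans five letter names (D-E-F-G-A) — that makes it a fifth of some quality.
The perfect fifth spans 7 semitones, and D#3 to A#3 is exactly 7 semitones — so this is a perfect fifth.

perfect 5th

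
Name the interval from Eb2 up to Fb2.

minor second

E to F spans two letter names (E-F) — that makes it a second of some quality.
A major second would be 2 semitones, but Eb2 to Fb2 is 1 — one semitone narrower, making it a minor second.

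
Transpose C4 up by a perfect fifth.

G4

Counting five letter names up from C lands on G.
A perfect fifth spans 7 semitones, so from C4 the target pitch is G4.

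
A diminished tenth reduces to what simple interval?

Subtracting seven from the interval number removes an octave: 10 − 7 = 3.
Quality carries through unchanged, so the simple form is a diminished third.

diminished 3rd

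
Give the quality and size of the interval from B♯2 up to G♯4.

B to G spans six letter names (B-C-D-E-F-G), plus an octave, so the interval is some kind of thirteenth.
A major thirteenth would be 21 semitones, but B#2 to G#4 is 20 — one semitone narrower, making it a minor thirteenth.
(Equivalently, a compound minor sixth: a minor sixth plus an octave.)

minor thirteenth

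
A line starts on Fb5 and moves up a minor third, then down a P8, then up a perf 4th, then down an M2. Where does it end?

Up a minor third from Fb5: Abb5 (3 semitones up).
Down a perfect octave from Abb5: Abb4 (12 semitones down).
Up a perfect fourth from Abb4: Dbb5 (5 semitones up).
Down a major second from Dbb5: Cbb5 (2 semitones down).

Cbb5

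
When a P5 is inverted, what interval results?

perfect 4th

Interval numbers invert to sum to nine: 5 + 4 = 9, so a fifth inverts to a fourth.
The quality also flips — perfect stays perfect — giving a perfect fourth.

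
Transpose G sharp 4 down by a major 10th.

The tenth's letter: G down three letter names plus an octave → E.
Moving 16 semitones down from G#4 (the size of a major tenth) reaches E3.

E 3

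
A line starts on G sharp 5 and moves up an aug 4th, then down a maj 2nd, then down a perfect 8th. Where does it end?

B sharp 4

An augmented fourth up from G#5 is C##6.
C##6 down a major second → B#5 (2 semitones).
A perfect octave down from B#5 is B#4.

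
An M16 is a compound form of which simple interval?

Subtracting seven from the interval number removes an octave: 16 − 14 = 2.
That makes a major sixteenth a compound major second — 2 octaves plus a major second.

M2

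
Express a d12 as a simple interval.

diminished fifth

Subtracting seven from the interval number removes an octave: 12 − 7 = 5.
That makes a diminished twelfth a compound diminished fifth — an octave plus a diminished fifth.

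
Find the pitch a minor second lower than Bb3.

A3

Counting two letter names down from B lands on A.
A minor second spans 1 semitone, so from Bb3 the target pitch is A3.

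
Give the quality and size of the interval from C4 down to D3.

minor seventh

Descending from C4 to D3 is the same interval as ascending D3 to C4.
D to C spans seven letter names (D-E-F-G-A-B-C) — that makes it a seventh of some quality.
D3 to C4 is 10 semitones, a half step short of the major seventh (11), so this is minor.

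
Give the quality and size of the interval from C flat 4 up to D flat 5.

major ninth

C to D spans two letter names (C-D), plus an octave — that makes it a ninth of some quality.
Cb4 to Db5 is 14 semitones, matching the major ninth exactly, so the quality is major.
(Equivalently, a compound major second: a major second plus an octave.)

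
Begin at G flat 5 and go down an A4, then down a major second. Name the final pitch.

C double-flat 5

An augmented fourth down from Gb5 is Dbb5.
A major second down from Dbb5 is Cbb5.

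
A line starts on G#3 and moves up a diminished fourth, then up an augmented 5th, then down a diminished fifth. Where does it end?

G#3 up a diminished fourth → C4 (4 semitones).
C4 up an augmented fifth → G#4 (8 semitones).
A diminished fifth down from G#4 is C##4.

C##4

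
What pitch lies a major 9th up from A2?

The ninth's letter: A up two letter names plus an octave → B.
Moving 14 semitones up from A2 (the size of a major ninth) reaches B3.

B3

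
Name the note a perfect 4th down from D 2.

The fourth takes the letter from D down to A.
Moving 5 semitones down from D2 (the size of a perfect fourth) reaches A1.

A 1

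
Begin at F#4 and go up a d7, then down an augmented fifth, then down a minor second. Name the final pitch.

Gb4

Up a diminished seventh from F#4: Eb5 (9 semitones up).
Down an augmented fifth from Eb5: Abb4 (8 semitones down).
A minor second down from Abb4 is Gb4.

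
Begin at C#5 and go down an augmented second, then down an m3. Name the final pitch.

G4

Down an augmented second from C#5: Bb4 (3 semitones down).
Down a minor third from Bb4: G4 (3 semitones down).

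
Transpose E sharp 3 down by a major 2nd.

D sharp 3

Counting two letter names down from E lands on D.
Moving 2 semitones down from E#3 (the size of a major second) reaches D#3.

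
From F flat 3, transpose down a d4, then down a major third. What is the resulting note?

Down a diminished fourth from Fb3: C3 (4 semitones down).
A major third down from C3 is Ab2.

A flat 2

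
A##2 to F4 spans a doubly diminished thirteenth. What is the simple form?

Take out an octave (7 from the number): 13 − 7 = 6.
That makes a doubly diminished thirteenth a compound doubly diminished sixth — an octave plus a doubly diminished sixth.

dd6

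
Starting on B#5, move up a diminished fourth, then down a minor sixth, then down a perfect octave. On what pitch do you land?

A diminished fourth up from B#5 is E6.
Down a minor sixth from E6: G#5 (8 semitones down).
Down a perfect octave from G#5: G#4 (12 semitones down).

G#4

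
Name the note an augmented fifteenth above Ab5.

The letter stays A (same as the start), shifted two octaves up.
An augmented fifteenth spans 25 semitones, so from Ab5 the target pitch is A7.

A7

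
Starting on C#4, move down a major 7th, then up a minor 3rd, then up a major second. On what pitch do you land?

C#4 down a major seventh → D3 (11 semitones).
Up a minor third from D3: F3 (3 semitones up).
Up a major second from F3: G3 (2 semitones up).

G3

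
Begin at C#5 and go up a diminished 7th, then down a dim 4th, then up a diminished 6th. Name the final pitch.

C#5 up a diminished seventh → Bb5 (9 semitones).
Bb5 down a diminished fourth → F#5 (4 semitones).
F#5 up a diminished sixth → Db6 (7 semitones).

Db6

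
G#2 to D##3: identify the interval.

G to D spans five letter names (G-A-B-C-D) — that makes it a fifth of some quality.
G#2 to D##3 spans 8 semitones — one semitone wider than the perfect fifth (7) — giving an augmented fifth.

augmented 5th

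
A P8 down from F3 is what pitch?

F2

An octave keeps the letter name F, an octave down from F.
Moving 12 semitones down from F3 (the size of a perfect octave) reaches F2.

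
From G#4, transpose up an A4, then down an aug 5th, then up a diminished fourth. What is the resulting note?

G#4 up an augmented fourth → C##5 (6 semitones).
C##5 down an augmented fifth → F#4 (8 semitones).
Up a diminished fourth from F#4: Bb4 (4 semitones up).

Bb4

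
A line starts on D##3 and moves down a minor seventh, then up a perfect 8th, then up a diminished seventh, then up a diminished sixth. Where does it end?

Bb4

Down a minor seventh from D##3: E##2 (10 semitones down).
Up a perfect octave from E##2: E##3 (12 semitones up).
E##3 up a diminished seventh → D#4 (9 semitones).
D#4 up a diminished sixth → Bb4 (7 semitones).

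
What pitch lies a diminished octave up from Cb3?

Cbb4

An octave keeps the letter name C, an octave up from C.
Moving 11 semitones up from Cb3 (the size of a diminished octave) reaches Cbb4.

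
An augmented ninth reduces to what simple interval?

Take out an octave (7 from the number): 9 − 7 = 2.
That makes an augmented ninth a compound augmented second — an octave plus an augmented second.

A2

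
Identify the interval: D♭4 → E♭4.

D to E spans two letter names (D-E), so the interval is some kind of second.
The major second spans 2 semitones, and Db4 to Eb4 is exactly 2 semitones — so this is a major second.

major second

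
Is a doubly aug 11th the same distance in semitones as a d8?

No

A doubly augmented eleventh is 19 semitones but a diminished octave is 11 semitones — different sizes.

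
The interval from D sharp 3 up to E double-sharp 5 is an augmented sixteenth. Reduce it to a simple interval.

A2

Subtracting seven from the interval number removes an octave: 16 − 14 = 2.
Quality carries through unchanged, so the simple form is an augmented second.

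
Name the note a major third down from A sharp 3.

F sharp 3

Counting three letter names down from A lands on F.
A major third is 4 semitones; 4 semitones down from A#3 gives F#3.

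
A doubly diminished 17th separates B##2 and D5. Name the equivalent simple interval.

Take out 2 octaves (14 from the number): 17 − 14 = 3.
Quality carries through unchanged, so the simple form is a doubly diminished third.

doubly diminished third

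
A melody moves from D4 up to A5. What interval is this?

D to A spans five letter names (D-E-F-G-A), plus an octave, so the interval is some kind of twelfth.
D4 to A5 is 19 semitones, matching the perfect twelfth exactly, so the quality is perfect.
(Equivalently, a compound perfect fifth: a perfect fifth plus an octave.)

perfect 12th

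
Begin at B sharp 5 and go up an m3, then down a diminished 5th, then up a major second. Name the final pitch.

A double-sharp 5

Up a minor third from B#5: D#6 (3 semitones up).
D#6 down a diminished fifth → G##5 (6 semitones).
A major second up from G##5 is A##5.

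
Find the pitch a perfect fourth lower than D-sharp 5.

A-sharp 4

The fourth takes the letter from D down to A.
A perfect fourth spans 5 semitones, so from D#5 the target pitch is A#4.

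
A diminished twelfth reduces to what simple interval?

Subtracting seven from the interval number removes an octave: 12 − 7 = 5.
That makes a diminished twelfth a compound diminished fifth — an octave plus a diminished fifth.

diminished fifth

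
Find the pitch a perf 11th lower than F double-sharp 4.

The eleventh's letter: F down four letter names plus an octave → C.
Moving 17 semitones down from F##4 (the size of a perfect eleventh) reaches C##3.

C double-sharp 3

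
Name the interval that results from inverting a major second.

Inverted interval numbers add to nine, so a second pairs with a seventh (2 + 7 = 9).
And major becomes minor under inversion, so we get a minor seventh.

m7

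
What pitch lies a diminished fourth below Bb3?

Four letter names down from B: F.
A diminished fourth spans 4 semitones, so from Bb3 the target pitch is F#3.

F#3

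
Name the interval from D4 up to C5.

minor seventh

D to C spans seven letter names (D-E-F-G-A-B-C), so the interval is some kind of seventh.
D4 to C5 is 10 semitones, a half step short of the major seventh (11), so this is minor.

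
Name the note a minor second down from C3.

Counting two letter names down from C lands on B.
Moving 1 semitone down from C3 (the size of a minor second) reaches B2.

B2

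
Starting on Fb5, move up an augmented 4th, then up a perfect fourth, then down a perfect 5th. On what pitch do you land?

Fb5 up an augmented fourth → Bb5 (6 semitones).
Up a perfect fourth from Bb5: Eb6 (5 semitones up).
Eb6 down a perfect fifth → Ab5 (7 semitones).

Ab5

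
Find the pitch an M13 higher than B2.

G#4

The thirteenth's letter: B up six letter names plus an octave → G.
A major thirteenth spans 21 semitones, so from B2 the target pitch is G#4.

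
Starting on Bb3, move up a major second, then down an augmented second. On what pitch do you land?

A major second up from Bb3 is C4.
C4 down an augmented second → Bbb3 (3 semitones).

Bbb3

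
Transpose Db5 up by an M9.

Eb6

Two letters up from D (plus an octave) reaches E.
A major ninth spans 14 semitones, so from Db5 the target pitch is Eb6.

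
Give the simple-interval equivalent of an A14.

augmented seventh

Each octave removed subtracts seven from the number: 14 − 7 = 7.
That makes an augmented fourteenth a compound augmented seventh — an octave plus an augmented seventh.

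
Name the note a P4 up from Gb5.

Four letter names up from G: C.
A perfect fourth spans 5 semitones, so from Gb5 the target pitch is Cb6.

Cb6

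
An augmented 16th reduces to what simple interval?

A2

Each octave removed subtracts seven from the number: 16 − 14 = 2.
That makes an augmented sixteenth a compound augmented second — 2 octaves plus an augmented second.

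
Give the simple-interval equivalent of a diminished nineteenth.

diminished fifth

Subtracting seven from the interval number removes an octave: 19 − 14 = 5.
So a diminished nineteenth is 2 octaves plus a diminished fifth. The quality is unchanged.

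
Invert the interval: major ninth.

First reduce the compound major ninth to its simple form, a major second.
Interval numbers invert to sum to nine: 2 + 7 = 9, so a second inverts to a seventh.
Quality inverts too: major becomes minor. That makes the inversion a minor seventh.

minor seventh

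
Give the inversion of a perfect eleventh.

First reduce the compound perfect eleventh to its simple form, a perfect fourth.
Interval numbers invert to sum to nine: 4 + 5 = 9, so a fourth inverts to a fifth.
Quality inverts too: perfect stays perfect. That makes the inversion a perfect fifth.

perfect fifth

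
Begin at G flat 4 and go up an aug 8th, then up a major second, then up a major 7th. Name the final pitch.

G sharp 6

Up an augmented octave from Gb4: G5 (13 semitones up).
Up a major second from G5: A5 (2 semitones up).
Up a major seventh from A5: G#6 (11 semitones up).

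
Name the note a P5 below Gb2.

The fifth takes the letter from G down to C.
A perfect fifth spans 7 semitones, so from Gb2 the target pitch is Cb2.

Cb2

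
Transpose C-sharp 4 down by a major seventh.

D 3

Seven letter names down from C: D.
A major seventh spans 11 semitones, so from C#4 the target pitch is D3.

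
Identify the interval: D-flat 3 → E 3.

D to E spans two letter names (D-E) — that makes it a second of some quality.
A major second would be 2 semitones; Db3 to E3 is 3, one semitone wider, so the interval is augmented.

augmented second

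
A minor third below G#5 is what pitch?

Three letter names down from G: E.
A minor third spans 3 semitones, so from G#5 the target pitch is E#5.

E#5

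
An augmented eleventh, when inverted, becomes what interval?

diminished 5th

First reduce the compound augmented eleventh to its simple form, an augmented fourth.
Interval numbers invert to sum to nine: 4 + 5 = 9, so a fourth inverts to a fifth.
The quality also flips — augmented becomes diminished — giving a diminished fifth.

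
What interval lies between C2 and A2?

major 6th

C to A spans six letter names (C-D-E-F-G-A): a sixth.
The major sixth spans 9 semitones, and C2 to A2 is exactly 9 semitones — so this is a major sixth.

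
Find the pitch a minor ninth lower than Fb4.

Two letters down from F (plus an octave) reaches E.
A minor ninth spans 13 semitones, so from Fb4 the target pitch is Eb3.

Eb3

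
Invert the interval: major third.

The rule of nine gives the new number: 9 − 3 = 6, so a third becomes a sixth.
Quality inverts too: major becomes minor. That makes the inversion a minor sixth.

minor sixth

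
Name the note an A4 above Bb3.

E4

Four letter names up from B: E.
An augmented fourth is 6 semitones; 6 semitones up from Bb3 gives E4.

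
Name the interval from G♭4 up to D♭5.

perfect fifth

G to D spans five letter names (G-A-B-C-D), so the interval is some kind of fifth.
Gb4 to Db5 is 7 semitones, matching the perfect fifth exactly, so the quality is perfect.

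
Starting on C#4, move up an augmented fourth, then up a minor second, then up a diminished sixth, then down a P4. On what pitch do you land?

An augmented fourth up from C#4 is F##4.
Up a minor second from F##4: G#4 (1 semitone up).
G#4 up a diminished sixth → Eb5 (7 semitones).
Down a perfect fourth from Eb5: Bb4 (5 semitones down).

Bb4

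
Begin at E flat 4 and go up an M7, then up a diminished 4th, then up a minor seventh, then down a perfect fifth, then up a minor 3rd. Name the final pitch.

A major seventh up from Eb4 is D5.
A diminished fourth up from D5 is Gb5.
Gb5 up a minor seventh → Fb6 (10 semitones).
A perfect fifth down from Fb6 is Bbb5.
Up a minor third from Bbb5: Dbb6 (3 semitones up).

D double-flat 6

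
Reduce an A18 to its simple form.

augmented fourth

Subtracting seven from the interval number removes an octave: 18 − 14 = 4.
That makes an augmented eighteenth a compound augmented fourth — 2 octaves plus an augmented fourth.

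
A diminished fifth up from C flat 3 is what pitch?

G double-flat 3

Counting five letter names up from C lands on G.
Moving 6 semitones up from Cb3 (the size of a diminished fifth) reaches Gbb3.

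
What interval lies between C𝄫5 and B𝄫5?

C to B spans seven letter names (C-D-E-F-G-A-B): a seventh.
Counting semitones, Cbb5→Bbb5 is 11, which is the major seventh.

M7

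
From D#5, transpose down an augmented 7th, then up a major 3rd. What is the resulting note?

G4

Down an augmented seventh from D#5: Eb4 (12 semitones down).
Eb4 up a major third → G4 (4 semitones).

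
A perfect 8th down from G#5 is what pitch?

An octave keeps the letter name G, an octave down from G.
Moving 12 semitones down from G#5 (the size of a perfect octave) reaches G#4.

G#4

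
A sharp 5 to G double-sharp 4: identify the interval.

Descending from A#5 to G##4 is the same interval as ascending G##4 to A#5.
G to A spans two letter names (G-A), plus an octave: a ninth.
A major ninth would be 14 semitones, but G##4 to A#5 is 13 — one semitone narrower, making it a minor ninth.
(Equivalently, a compound minor second: a minor second plus an octave.)

minor ninth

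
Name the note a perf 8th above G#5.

G#6

An octave keeps the letter name G, an octave up from G.
Moving 12 semitones up from G#5 (the size of a perfect octave) reaches G#6.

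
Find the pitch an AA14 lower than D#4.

Ebb2

Seven letters down from D (plus an octave) reaches E.
A doubly augmented fourteenth spans 25 semitones, so from D#4 the target pitch is Ebb2.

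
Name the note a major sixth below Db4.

Fb3

Six letter names down from D: F.
Moving 9 semitones down from Db4 (the size of a major sixth) reaches Fb3.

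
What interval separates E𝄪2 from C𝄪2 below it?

Descending from E##2 to C##2 is the same interval as ascending C##2 to E##2.
C to E spans three letter names (C-D-E) — that makes it a third of some quality.
Counting semitones, C##2→E##2 is 4, which is the major third.

M3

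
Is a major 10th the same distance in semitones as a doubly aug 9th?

A major tenth = 16 semitones = a doubly augmented ninth; enharmonically equal.

Yes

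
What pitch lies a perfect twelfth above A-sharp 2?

E-sharp 4

Five letters up from A (plus an octave) reaches E.
A perfect twelfth is 19 semitones; 19 semitones up from A#2 gives E#4.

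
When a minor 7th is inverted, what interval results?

Interval numbers invert to sum to nine: 7 + 2 = 9, so a seventh inverts to a second.
And minor becomes major under inversion, so we get a major second.

M2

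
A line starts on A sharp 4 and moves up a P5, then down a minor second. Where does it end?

A perfect fifth up from A#4 is E#5.
E#5 down a minor second → D##5 (1 semitone).

D double-sharp 5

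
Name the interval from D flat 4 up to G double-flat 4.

diminished 4th

D to G spans four letter names (D-E-F-G) — that makes it a fourth of some quality.
Db4 to Gbb4 spans 4 semitones — one semitone narrower than the perfect fourth (5) — giving a diminished fourth.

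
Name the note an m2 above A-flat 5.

B-double-flat 5

Counting two letter names up from A lands on B.
A minor second is 1 semitone; 1 semitone up from Ab5 gives Bbb5.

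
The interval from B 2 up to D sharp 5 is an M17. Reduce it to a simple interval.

Each octave removed subtracts seven from the number: 17 − 14 = 3.
That makes a major seventeenth a compound major third — 2 octaves plus a major third.

M3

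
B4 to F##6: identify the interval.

augmented twelfth

B to F spans five letter names (B-C-D-E-F), plus an octave, so the interval is some kind of twelfth.
A perfect twelfth would be 19 semitones; B4 to F##6 is 20, one semitone wider, so the interval is augmented.
(Equivalently, a compound augmented fifth: an augmented fifth plus an octave.)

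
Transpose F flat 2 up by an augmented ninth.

G 3

The ninth's letter: F up two letter names plus an octave → G.
An augmented ninth is 15 semitones; 15 semitones up from Fb2 gives G3.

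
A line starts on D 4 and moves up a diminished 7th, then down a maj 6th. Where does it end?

E double-flat 4

D4 up a diminished seventh → Cb5 (9 semitones).
A major sixth down from Cb5 is Ebb4.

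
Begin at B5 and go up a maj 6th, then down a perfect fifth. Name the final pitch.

C#6

A major sixth up from B5 is G#6.
G#6 down a perfect fifth → C#6 (7 semitones).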